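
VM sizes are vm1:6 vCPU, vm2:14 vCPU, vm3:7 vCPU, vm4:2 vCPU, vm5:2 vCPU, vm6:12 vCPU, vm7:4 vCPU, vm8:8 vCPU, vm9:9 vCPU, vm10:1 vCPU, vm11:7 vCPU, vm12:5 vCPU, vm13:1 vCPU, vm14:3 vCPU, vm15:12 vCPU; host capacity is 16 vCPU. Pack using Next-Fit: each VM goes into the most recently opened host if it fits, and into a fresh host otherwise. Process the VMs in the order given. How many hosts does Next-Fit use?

8

host 1: place vm1 (6 vCPU), 10 vCPU left
host 2: place vm2 (14 vCPU), 2 vCPU left
host 3: place vm3 (7 vCPU), 9 vCPU left
host 3: place vm4 (2 vCPU), 7 vCPU left
host 3: place vm5 (2 vCPU), 5 vCPU left
host 4: place vm6 (12 vCPU), 4 vCPU left
host 4: place vm7 (4 vCPU), 0 vCPU left
host 5: place vm8 (8 vCPU), 8 vCPU left
host 6: place vm9 (9 vCPU), 7 vCPU left
host 6: place vm10 (1 vCPU), 6 vCPU left
host 7: place vm11 (7 vCPU), 9 vCPU left
host 7: place vm12 (5 vCPU), 4 vCPU left
host 7: place vm13 (1 vCPU), 3 vCPU left
host 7: place vm14 (3 vCPU), 0 vCPU left
host 8: place vm15 (12 vCPU), 4 vCPU left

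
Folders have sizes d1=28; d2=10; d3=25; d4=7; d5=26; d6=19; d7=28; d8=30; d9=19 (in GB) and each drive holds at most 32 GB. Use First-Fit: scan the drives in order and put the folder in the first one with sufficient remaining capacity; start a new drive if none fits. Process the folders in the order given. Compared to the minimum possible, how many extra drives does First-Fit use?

First-Fit: [28] [10,7] [25] [26] [19] [28] [30] [19] → 8 drives.
7 folders exceed 16 GB (half the capacity), and no two of those can share a drive, so at least 7 drives are needed.
An optimal packing achieves that bound: [30] [28] [28] [26] [25,7] [19,10] [19] → 7 drives.
Excess: 8 − 7 = 1.

1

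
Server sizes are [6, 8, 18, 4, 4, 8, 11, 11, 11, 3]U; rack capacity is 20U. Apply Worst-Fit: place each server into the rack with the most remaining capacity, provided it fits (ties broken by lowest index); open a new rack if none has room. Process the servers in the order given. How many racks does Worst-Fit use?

Put 6U in rack 1; 14U remain.
Put 8U in rack 1; 6U remain.
Put 18U in rack 2; 2U remain.
Put 4U in rack 1; 2U remain.
Put 4U in rack 3; 16U remain.
Put 8U in rack 3; 8U remain.
Put 11U in rack 4; 9U remain.
Put 11U in rack 5; 9U remain.
Put 11U in rack 6; 9U remain.
Put 3U in rack 4; 6U remain.
Final racks: [6,8,4] [18] [4,8] [11,3] [11] [11].

6 racks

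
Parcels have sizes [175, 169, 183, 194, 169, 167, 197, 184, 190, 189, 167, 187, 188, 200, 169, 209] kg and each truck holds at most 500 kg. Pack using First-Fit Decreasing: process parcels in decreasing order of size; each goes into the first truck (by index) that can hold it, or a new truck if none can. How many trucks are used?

8

Sorted descending: 209, 200, 197, 194, 190, 189, 188, 187, 184, 183, 175, 169, 169, 169, 167, 167.
Put 209 kg in truck 1; 291 kg remain.
Put 200 kg in truck 1; 91 kg remain.
Put 197 kg in truck 2; 303 kg remain.
Put 194 kg in truck 2; 109 kg remain.
Put 190 kg in truck 3; 310 kg remain.
Put 189 kg in truck 3; 121 kg remain.
Put 188 kg in truck 4; 312 kg remain.
Put 187 kg in truck 4; 125 kg remain.
Put 184 kg in truck 5; 316 kg remain.
Put 183 kg in truck 5; 133 kg remain.
Put 175 kg in truck 6; 325 kg remain.
Put 169 kg in truck 6; 156 kg remain.
Put 169 kg in truck 7; 331 kg remain.
Put 169 kg in truck 7; 162 kg remain.
Put 167 kg in truck 8; 333 kg remain.
Put 167 kg in truck 8; 166 kg remain.
Final trucks: [209,200] [197,194] [190,189] [188,187] [184,183] [175,169] [169,169] [167,167].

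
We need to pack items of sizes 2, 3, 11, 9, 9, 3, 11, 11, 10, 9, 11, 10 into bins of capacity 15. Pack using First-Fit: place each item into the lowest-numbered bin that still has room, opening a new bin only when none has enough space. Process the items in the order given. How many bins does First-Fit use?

9

2 → bin 1 (remaining 13)
3 → bin 1 (remaining 10)
11 → bin 2 (remaining 4)
9 → bin 1 (remaining 1)
9 → bin 3 (remaining 6)
3 → bin 2 (remaining 1)
11 → bin 4 (remaining 4)
11 → bin 5 (remaining 4)
10 → bin 6 (remaining 5)
9 → bin 7 (remaining 6)
11 → bin 8 (remaining 4)
10 → bin 9 (remaining 5)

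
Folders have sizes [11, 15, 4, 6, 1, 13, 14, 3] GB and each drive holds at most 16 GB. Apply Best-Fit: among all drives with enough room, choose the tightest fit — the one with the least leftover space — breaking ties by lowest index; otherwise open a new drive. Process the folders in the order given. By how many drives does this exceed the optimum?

Best-Fit: [11,4,1] [15] [6] [13,3] [14] → 5 drives.
Total size 67 GB; any packing needs at least ⌈67/16⌉ = 5 drives.
So 5 is already optimal.

0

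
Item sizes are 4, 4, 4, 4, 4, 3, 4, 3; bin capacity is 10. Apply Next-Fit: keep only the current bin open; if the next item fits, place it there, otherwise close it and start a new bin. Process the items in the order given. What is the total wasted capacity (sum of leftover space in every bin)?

10

4 → bin 1 (remaining 6)
4 → bin 1 (remaining 2)
4 → bin 2 (remaining 6)
4 → bin 2 (remaining 2)
4 → bin 3 (remaining 6)
3 → bin 3 (remaining 3)
4 → bin 4 (remaining 6)
3 → bin 4 (remaining 3)
4 bins × 10 = 40; used 30; unused 10.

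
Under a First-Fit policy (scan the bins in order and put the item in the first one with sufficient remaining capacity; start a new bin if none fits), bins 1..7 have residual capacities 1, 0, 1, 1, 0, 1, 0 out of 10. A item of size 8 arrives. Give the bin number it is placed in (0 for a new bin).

No bin has ≥ 8 free, so a new bin is opened.

0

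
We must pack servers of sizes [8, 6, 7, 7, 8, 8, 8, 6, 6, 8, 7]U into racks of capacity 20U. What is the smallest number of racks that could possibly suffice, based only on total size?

Total size = 8 + 6 + 7 + 7 + 8 + 8 + 8 + 6 + 6 + 8 + 7 = 79U.
⌈79 / 20⌉ = 4.

4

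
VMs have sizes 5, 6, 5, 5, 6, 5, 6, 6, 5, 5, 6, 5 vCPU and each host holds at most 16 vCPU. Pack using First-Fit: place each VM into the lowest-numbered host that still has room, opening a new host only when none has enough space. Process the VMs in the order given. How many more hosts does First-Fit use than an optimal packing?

0

First-Fit: [5,6,5] [5,6,5] [6,6] [5,5,6] [5] → 5 hosts.
Total size 65 vCPU; any packing needs at least ⌈65/16⌉ = 5 hosts.
So 5 is already optimal.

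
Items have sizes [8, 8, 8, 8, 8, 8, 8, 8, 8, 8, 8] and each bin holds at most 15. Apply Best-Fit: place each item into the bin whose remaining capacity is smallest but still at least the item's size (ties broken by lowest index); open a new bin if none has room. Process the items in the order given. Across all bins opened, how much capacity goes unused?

bin 1: place 8, 7 left
bin 2: place 8, 7 left
bin 3: place 8, 7 left
bin 4: place 8, 7 left
bin 5: place 8, 7 left
bin 6: place 8, 7 left
bin 7: place 8, 7 left
bin 8: place 8, 7 left
bin 9: place 8, 7 left
bin 10: place 8, 7 left
bin 11: place 8, 7 left
11 bins × 15 = 165; used 88; unused 77.

77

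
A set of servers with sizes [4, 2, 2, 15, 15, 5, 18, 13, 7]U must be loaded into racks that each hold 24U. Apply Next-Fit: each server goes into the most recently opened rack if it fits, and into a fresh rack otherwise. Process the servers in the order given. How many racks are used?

Put 4U in rack 1; 20U remain.
Put 2U in rack 1; 18U remain.
Put 2U in rack 1; 16U remain.
Put 15U in rack 1; 1U remain.
Put 15U in rack 2; 9U remain.
Put 5U in rack 2; 4U remain.
Put 18U in rack 3; 6U remain.
Put 13U in rack 4; 11U remain.
Put 7U in rack 4; 4U remain.
Final racks: [4,2,2,15] [15,5] [18] [13,7].

4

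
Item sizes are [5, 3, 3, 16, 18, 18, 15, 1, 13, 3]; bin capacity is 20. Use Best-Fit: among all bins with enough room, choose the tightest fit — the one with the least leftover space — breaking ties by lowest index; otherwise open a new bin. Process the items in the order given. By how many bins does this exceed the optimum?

Best-Fit: [5,3,3] [16,3] [18,1] [18] [15] [13] → 6 bins.
Total size 95; any packing needs at least ⌈95/20⌉ = 5 bins.
An optimal packing achieves that bound: [18,1] [18] [16,3] [15,5] [13,3,3] → 5 bins.
Excess: 6 − 5 = 1.

1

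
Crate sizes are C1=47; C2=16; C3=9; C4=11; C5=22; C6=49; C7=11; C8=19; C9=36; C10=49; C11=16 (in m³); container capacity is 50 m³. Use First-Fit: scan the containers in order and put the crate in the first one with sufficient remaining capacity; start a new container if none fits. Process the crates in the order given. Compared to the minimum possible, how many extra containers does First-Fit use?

1

First-Fit: [47] [16,9,11,11] [22,19] [49] [36] [49] [16] → 7 containers.
Total size 285 m³; any packing needs at least ⌈285/50⌉ = 6 containers.
An optimal packing achieves that bound: [49] [49] [47] [36,11] [22,19,9] [16,16,11] → 6 containers.
Excess: 7 − 6 = 1.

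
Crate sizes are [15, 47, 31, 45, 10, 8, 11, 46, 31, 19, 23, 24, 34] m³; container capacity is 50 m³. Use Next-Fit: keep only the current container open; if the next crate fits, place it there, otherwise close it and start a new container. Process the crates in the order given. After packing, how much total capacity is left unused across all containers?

106

Put 15 m³ in container 1; 35 m³ remain.
Put 47 m³ in container 2; 3 m³ remain.
Put 31 m³ in container 3; 19 m³ remain.
Put 45 m³ in container 4; 5 m³ remain.
Put 10 m³ in container 5; 40 m³ remain.
Put 8 m³ in container 5; 32 m³ remain.
Put 11 m³ in container 5; 21 m³ remain.
Put 46 m³ in container 6; 4 m³ remain.
Put 31 m³ in container 7; 19 m³ remain.
Put 19 m³ in container 7; 0 m³ remain.
Put 23 m³ in container 8; 27 m³ remain.
Put 24 m³ in container 8; 3 m³ remain.
Put 34 m³ in container 9; 16 m³ remain.
9 containers × 50 m³ = 450 m³; used 344 m³; unused 106 m³.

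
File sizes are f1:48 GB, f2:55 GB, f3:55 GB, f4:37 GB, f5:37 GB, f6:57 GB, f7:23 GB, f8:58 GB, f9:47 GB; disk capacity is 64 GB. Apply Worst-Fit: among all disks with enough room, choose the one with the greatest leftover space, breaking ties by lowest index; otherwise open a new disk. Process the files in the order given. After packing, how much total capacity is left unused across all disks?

Put f1 (48 GB) in disk 1; 16 GB remain.
Put f2 (55 GB) in disk 2; 9 GB remain.
Put f3 (55 GB) in disk 3; 9 GB remain.
Put f4 (37 GB) in disk 4; 27 GB remain.
Put f5 (37 GB) in disk 5; 27 GB remain.
Put f6 (57 GB) in disk 6; 7 GB remain.
Put f7 (23 GB) in disk 4; 4 GB remain.
Put f8 (58 GB) in disk 7; 6 GB remain.
Put f9 (47 GB) in disk 8; 17 GB remain.
8 disks × 64 GB = 512 GB; used 417 GB; unused 95 GB.

95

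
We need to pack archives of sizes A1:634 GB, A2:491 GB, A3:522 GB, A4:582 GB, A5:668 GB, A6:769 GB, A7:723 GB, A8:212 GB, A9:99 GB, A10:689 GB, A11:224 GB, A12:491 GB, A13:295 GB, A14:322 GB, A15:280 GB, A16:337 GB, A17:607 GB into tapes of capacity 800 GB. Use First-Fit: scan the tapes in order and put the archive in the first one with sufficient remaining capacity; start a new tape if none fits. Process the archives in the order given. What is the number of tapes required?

12 tapes

A1 (634 GB) → tape 1 (remaining 166 GB)
A2 (491 GB) → tape 2 (remaining 309 GB)
A3 (522 GB) → tape 3 (remaining 278 GB)
A4 (582 GB) → tape 4 (remaining 218 GB)
A5 (668 GB) → tape 5 (remaining 132 GB)
A6 (769 GB) → tape 6 (remaining 31 GB)
A7 (723 GB) → tape 7 (remaining 77 GB)
A8 (212 GB) → tape 2 (remaining 97 GB)
A9 (99 GB) → tape 1 (remaining 67 GB)
A10 (689 GB) → tape 8 (remaining 111 GB)
A11 (224 GB) → tape 3 (remaining 54 GB)
A12 (491 GB) → tape 9 (remaining 309 GB)
A13 (295 GB) → tape 9 (remaining 14 GB)
A14 (322 GB) → tape 10 (remaining 478 GB)
A15 (280 GB) → tape 10 (remaining 198 GB)
A16 (337 GB) → tape 11 (remaining 463 GB)
A17 (607 GB) → tape 12 (remaining 193 GB)
Final tapes: [634,99] [491,212] [522,224] [582] [668] [769] [723] [689] [491,295] [322,280] [337] [607].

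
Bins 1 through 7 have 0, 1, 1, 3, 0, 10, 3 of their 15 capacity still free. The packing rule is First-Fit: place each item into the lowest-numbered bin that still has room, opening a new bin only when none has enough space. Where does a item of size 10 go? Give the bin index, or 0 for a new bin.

6

Bins with room: bin 6 (10).
The first with room is bin 6.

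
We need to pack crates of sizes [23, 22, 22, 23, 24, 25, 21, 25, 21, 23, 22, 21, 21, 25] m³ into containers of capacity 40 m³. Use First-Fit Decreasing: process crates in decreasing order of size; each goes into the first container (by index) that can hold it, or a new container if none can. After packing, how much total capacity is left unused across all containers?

242

Sorted descending: 25, 25, 25, 24, 23, 23, 23, 22, 22, 22, 21, 21, 21, 21.
Put 25 m³ in container 1; 15 m³ remain.
Put 25 m³ in container 2; 15 m³ remain.
Put 25 m³ in container 3; 15 m³ remain.
Put 24 m³ in container 4; 16 m³ remain.
Put 23 m³ in container 5; 17 m³ remain.
Put 23 m³ in container 6; 17 m³ remain.
Put 23 m³ in container 7; 17 m³ remain.
Put 22 m³ in container 8; 18 m³ remain.
Put 22 m³ in container 9; 18 m³ remain.
Put 22 m³ in container 10; 18 m³ remain.
Put 21 m³ in container 11; 19 m³ remain.
Put 21 m³ in container 12; 19 m³ remain.
Put 21 m³ in container 13; 19 m³ remain.
Put 21 m³ in container 14; 19 m³ remain.
14 containers × 40 m³ = 560 m³; used 318 m³; unused 242 m³.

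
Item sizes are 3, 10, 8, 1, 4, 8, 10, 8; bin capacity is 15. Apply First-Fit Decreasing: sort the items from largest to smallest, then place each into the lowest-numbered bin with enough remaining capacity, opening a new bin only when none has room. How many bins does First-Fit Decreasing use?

5

Sorted descending: 10, 10, 8, 8, 8, 4, 3, 1.
Put 10 in bin 1; 5 remain.
Put 10 in bin 2; 5 remain.
Put 8 in bin 3; 7 remain.
Put 8 in bin 4; 7 remain.
Put 8 in bin 5; 7 remain.
Put 4 in bin 1; 1 remain.
Put 3 in bin 2; 2 remain.
Put 1 in bin 1; 0 remain.
Final bins: [10,4,1] [10,3] [8] [8] [8].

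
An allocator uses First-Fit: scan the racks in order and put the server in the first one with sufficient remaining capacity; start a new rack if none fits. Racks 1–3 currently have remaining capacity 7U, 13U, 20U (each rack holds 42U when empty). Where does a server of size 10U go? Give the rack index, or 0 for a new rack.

2

Racks with room: rack 2 (13U), rack 3 (20U).
The first with room is rack 2.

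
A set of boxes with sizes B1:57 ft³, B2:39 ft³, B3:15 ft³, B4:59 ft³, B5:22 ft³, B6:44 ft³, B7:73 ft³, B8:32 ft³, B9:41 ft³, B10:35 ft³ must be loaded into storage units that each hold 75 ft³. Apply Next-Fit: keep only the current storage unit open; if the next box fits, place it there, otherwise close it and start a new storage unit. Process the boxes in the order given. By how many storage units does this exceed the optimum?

Next-Fit: [57] [39,15] [59] [22,44] [73] [32,41] [35] → 7 storage units.
Total size 417 ft³; any packing needs at least ⌈417/75⌉ = 6 storage units.
An optimal packing achieves that bound: [73] [59,15] [57] [44,22] [41,32] [39,35] → 6 storage units.
Excess: 7 − 6 = 1.

1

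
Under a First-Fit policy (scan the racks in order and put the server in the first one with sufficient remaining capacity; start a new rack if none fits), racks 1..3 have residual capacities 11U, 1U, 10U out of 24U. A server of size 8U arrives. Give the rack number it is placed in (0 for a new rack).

Racks with room: rack 1 (11U), rack 3 (10U).
The first with room is rack 1.

1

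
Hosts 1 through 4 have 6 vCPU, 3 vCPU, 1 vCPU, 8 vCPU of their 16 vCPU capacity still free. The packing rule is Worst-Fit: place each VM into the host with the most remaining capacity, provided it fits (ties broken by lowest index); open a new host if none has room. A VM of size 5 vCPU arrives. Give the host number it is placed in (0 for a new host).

Hosts with room: host 1 (6 vCPU), host 4 (8 vCPU).
Most room is host 4 with 8 vCPU free.

4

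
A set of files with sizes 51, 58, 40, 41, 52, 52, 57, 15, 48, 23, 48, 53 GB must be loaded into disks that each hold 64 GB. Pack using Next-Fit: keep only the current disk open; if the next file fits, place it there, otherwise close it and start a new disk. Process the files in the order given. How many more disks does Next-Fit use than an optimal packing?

Next-Fit: [51] [58] [40] [41] [52] [52] [57] [15,48] [23] [48] [53] → 11 disks.
10 files exceed 32 GB (half the capacity), and no two of those can share a disk, so at least 10 disks are needed.
An optimal packing achieves that bound: [58] [57] [53] [52] [52] [51] [48,15] [48] [41,23] [40] → 10 disks.
Excess: 11 − 10 = 1.

1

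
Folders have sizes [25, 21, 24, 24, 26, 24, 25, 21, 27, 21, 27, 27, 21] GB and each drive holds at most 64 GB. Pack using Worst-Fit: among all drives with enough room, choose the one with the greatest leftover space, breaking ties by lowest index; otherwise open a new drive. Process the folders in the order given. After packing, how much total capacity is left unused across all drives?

135

Put 25 GB in drive 1; 39 GB remain.
Put 21 GB in drive 1; 18 GB remain.
Put 24 GB in drive 2; 40 GB remain.
Put 24 GB in drive 2; 16 GB remain.
Put 26 GB in drive 3; 38 GB remain.
Put 24 GB in drive 3; 14 GB remain.
Put 25 GB in drive 4; 39 GB remain.
Put 21 GB in drive 4; 18 GB remain.
Put 27 GB in drive 5; 37 GB remain.
Put 21 GB in drive 5; 16 GB remain.
Put 27 GB in drive 6; 37 GB remain.
Put 27 GB in drive 6; 10 GB remain.
Put 21 GB in drive 7; 43 GB remain.
7 drives × 64 GB = 448 GB; used 313 GB; unused 135 GB.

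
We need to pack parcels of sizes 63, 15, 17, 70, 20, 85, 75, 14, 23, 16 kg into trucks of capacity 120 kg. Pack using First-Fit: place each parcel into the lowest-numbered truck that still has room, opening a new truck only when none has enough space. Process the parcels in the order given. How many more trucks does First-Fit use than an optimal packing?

0

First-Fit: [63,15,17,20] [70,14,23] [85,16] [75] → 4 trucks.
Total size 398 kg; any packing needs at least ⌈398/120⌉ = 4 trucks.
So 4 is already optimal.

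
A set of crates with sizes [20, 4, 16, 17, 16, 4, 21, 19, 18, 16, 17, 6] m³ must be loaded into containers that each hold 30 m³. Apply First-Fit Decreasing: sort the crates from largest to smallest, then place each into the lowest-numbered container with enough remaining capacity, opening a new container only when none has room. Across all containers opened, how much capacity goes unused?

Sorted descending: 21, 20, 19, 18, 17, 17, 16, 16, 16, 6, 4, 4.
container 1: place 21 m³, 9 m³ left
container 2: place 20 m³, 10 m³ left
container 3: place 19 m³, 11 m³ left
container 4: place 18 m³, 12 m³ left
container 5: place 17 m³, 13 m³ left
container 6: place 17 m³, 13 m³ left
container 7: place 16 m³, 14 m³ left
container 8: place 16 m³, 14 m³ left
container 9: place 16 m³, 14 m³ left
container 1: place 6 m³, 3 m³ left
container 2: place 4 m³, 6 m³ left
container 2: place 4 m³, 2 m³ left
9 containers × 30 m³ = 270 m³; used 174 m³; unused 96 m³.

96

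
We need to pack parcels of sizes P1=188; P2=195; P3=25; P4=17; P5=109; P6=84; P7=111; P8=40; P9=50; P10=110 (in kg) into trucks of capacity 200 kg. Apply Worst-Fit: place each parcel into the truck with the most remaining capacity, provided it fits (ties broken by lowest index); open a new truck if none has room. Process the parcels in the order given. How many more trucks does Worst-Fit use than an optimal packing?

Worst-Fit: [188] [195] [25,17,109,40] [84,111] [50,110] → 5 trucks.
Total size 929 kg; any packing needs at least ⌈929/200⌉ = 5 trucks.
So 5 is already optimal.

0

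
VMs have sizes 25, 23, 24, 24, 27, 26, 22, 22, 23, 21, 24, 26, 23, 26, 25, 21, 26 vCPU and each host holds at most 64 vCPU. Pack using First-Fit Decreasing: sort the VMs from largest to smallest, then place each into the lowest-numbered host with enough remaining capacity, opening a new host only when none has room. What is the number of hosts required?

8

Sorted descending: 27, 26, 26, 26, 26, 25, 25, 24, 24, 24, 23, 23, 23, 22, 22, 21, 21.
27 vCPU → host 1 (remaining 37 vCPU)
26 vCPU → host 1 (remaining 11 vCPU)
26 vCPU → host 2 (remaining 38 vCPU)
26 vCPU → host 2 (remaining 12 vCPU)
26 vCPU → host 3 (remaining 38 vCPU)
25 vCPU → host 3 (remaining 13 vCPU)
25 vCPU → host 4 (remaining 39 vCPU)
24 vCPU → host 4 (remaining 15 vCPU)
24 vCPU → host 5 (remaining 40 vCPU)
24 vCPU → host 5 (remaining 16 vCPU)
23 vCPU → host 6 (remaining 41 vCPU)
23 vCPU → host 6 (remaining 18 vCPU)
23 vCPU → host 7 (remaining 41 vCPU)
22 vCPU → host 7 (remaining 19 vCPU)
22 vCPU → host 8 (remaining 42 vCPU)
21 vCPU → host 8 (remaining 21 vCPU)
21 vCPU → host 8 (remaining 0 vCPU)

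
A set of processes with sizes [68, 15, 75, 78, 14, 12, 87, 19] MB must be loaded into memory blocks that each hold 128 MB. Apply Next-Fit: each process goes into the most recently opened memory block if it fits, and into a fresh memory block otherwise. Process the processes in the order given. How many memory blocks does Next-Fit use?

4

memory block 1: place 68 MB, 60 MB left
memory block 1: place 15 MB, 45 MB left
memory block 2: place 75 MB, 53 MB left
memory block 3: place 78 MB, 50 MB left
memory block 3: place 14 MB, 36 MB left
memory block 3: place 12 MB, 24 MB left
memory block 4: place 87 MB, 41 MB left
memory block 4: place 19 MB, 22 MB left
Final memory blocks: [68,15] [75] [78,14,12] [87,19].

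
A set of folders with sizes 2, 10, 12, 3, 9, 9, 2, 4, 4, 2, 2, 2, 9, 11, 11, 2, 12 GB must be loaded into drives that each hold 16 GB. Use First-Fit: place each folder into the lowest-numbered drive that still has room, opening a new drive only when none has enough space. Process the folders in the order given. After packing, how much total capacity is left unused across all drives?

drive 1: place 2 GB, 14 GB left
drive 1: place 10 GB, 4 GB left
drive 2: place 12 GB, 4 GB left
drive 1: place 3 GB, 1 GB left
drive 3: place 9 GB, 7 GB left
drive 4: place 9 GB, 7 GB left
drive 2: place 2 GB, 2 GB left
drive 3: place 4 GB, 3 GB left
drive 4: place 4 GB, 3 GB left
drive 2: place 2 GB, 0 GB left
drive 3: place 2 GB, 1 GB left
drive 4: place 2 GB, 1 GB left
drive 5: place 9 GB, 7 GB left
drive 6: place 11 GB, 5 GB left
drive 7: place 11 GB, 5 GB left
drive 5: place 2 GB, 5 GB left
drive 8: place 12 GB, 4 GB left
8 drives × 16 GB = 128 GB; used 106 GB; unused 22 GB.

22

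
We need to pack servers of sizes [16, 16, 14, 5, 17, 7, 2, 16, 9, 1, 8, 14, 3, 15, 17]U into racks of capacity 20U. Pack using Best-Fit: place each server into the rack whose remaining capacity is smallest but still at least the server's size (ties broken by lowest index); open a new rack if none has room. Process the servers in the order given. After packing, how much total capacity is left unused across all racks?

40

Put 16U in rack 1; 4U remain.
Put 16U in rack 2; 4U remain.
Put 14U in rack 3; 6U remain.
Put 5U in rack 3; 1U remain.
Put 17U in rack 4; 3U remain.
Put 7U in rack 5; 13U remain.
Put 2U in rack 4; 1U remain.
Put 16U in rack 6; 4U remain.
Put 9U in rack 5; 4U remain.
Put 1U in rack 3; 0U remain.
Put 8U in rack 7; 12U remain.
Put 14U in rack 8; 6U remain.
Put 3U in rack 1; 1U remain.
Put 15U in rack 9; 5U remain.
Put 17U in rack 10; 3U remain.
10 racks × 20U = 200U; used 160U; unused 40U.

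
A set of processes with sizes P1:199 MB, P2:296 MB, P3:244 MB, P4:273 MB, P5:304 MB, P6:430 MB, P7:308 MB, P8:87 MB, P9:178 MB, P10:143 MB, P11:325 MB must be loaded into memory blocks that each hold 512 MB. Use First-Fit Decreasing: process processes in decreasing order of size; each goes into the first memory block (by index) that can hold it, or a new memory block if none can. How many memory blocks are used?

7

Sorted descending: 430, 325, 308, 304, 296, 273, 244, 199, 178, 143, 87.
Put 430 MB in memory block 1; 82 MB remain.
Put 325 MB in memory block 2; 187 MB remain.
Put 308 MB in memory block 3; 204 MB remain.
Put 304 MB in memory block 4; 208 MB remain.
Put 296 MB in memory block 5; 216 MB remain.
Put 273 MB in memory block 6; 239 MB remain.
Put 244 MB in memory block 7; 268 MB remain.
Put 199 MB in memory block 3; 5 MB remain.
Put 178 MB in memory block 2; 9 MB remain.
Put 143 MB in memory block 4; 65 MB remain.
Put 87 MB in memory block 5; 129 MB remain.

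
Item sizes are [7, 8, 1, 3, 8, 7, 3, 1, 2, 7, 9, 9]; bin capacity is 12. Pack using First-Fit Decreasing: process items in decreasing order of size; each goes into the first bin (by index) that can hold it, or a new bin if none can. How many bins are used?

7

Sorted descending: 9, 9, 8, 8, 7, 7, 7, 3, 3, 2, 1, 1.
Put 9 in bin 1; 3 remain.
Put 9 in bin 2; 3 remain.
Put 8 in bin 3; 4 remain.
Put 8 in bin 4; 4 remain.
Put 7 in bin 5; 5 remain.
Put 7 in bin 6; 5 remain.
Put 7 in bin 7; 5 remain.
Put 3 in bin 1; 0 remain.
Put 3 in bin 2; 0 remain.
Put 2 in bin 3; 2 remain.
Put 1 in bin 3; 1 remain.
Put 1 in bin 3; 0 remain.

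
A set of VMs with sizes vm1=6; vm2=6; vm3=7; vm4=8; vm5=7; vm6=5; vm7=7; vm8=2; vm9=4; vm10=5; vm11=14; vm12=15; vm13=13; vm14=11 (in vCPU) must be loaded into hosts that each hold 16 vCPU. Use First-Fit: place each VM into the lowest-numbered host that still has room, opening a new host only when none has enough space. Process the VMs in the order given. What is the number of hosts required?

host 1: place vm1 (6 vCPU), 10 vCPU left
host 1: place vm2 (6 vCPU), 4 vCPU left
host 2: place vm3 (7 vCPU), 9 vCPU left
host 2: place vm4 (8 vCPU), 1 vCPU left
host 3: place vm5 (7 vCPU), 9 vCPU left
host 3: place vm6 (5 vCPU), 4 vCPU left
host 4: place vm7 (7 vCPU), 9 vCPU left
host 1: place vm8 (2 vCPU), 2 vCPU left
host 3: place vm9 (4 vCPU), 0 vCPU left
host 4: place vm10 (5 vCPU), 4 vCPU left
host 5: place vm11 (14 vCPU), 2 vCPU left
host 6: place vm12 (15 vCPU), 1 vCPU left
host 7: place vm13 (13 vCPU), 3 vCPU left
host 8: place vm14 (11 vCPU), 5 vCPU left

8 hosts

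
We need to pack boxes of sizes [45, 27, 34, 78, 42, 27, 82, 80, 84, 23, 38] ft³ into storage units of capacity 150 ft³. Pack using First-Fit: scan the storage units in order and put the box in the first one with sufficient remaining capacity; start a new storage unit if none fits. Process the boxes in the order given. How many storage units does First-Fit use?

45 ft³ → storage unit 1 (remaining 105 ft³)
27 ft³ → storage unit 1 (remaining 78 ft³)
34 ft³ → storage unit 1 (remaining 44 ft³)
78 ft³ → storage unit 2 (remaining 72 ft³)
42 ft³ → storage unit 1 (remaining 2 ft³)
27 ft³ → storage unit 2 (remaining 45 ft³)
82 ft³ → storage unit 3 (remaining 68 ft³)
80 ft³ → storage unit 4 (remaining 70 ft³)
84 ft³ → storage unit 5 (remaining 66 ft³)
23 ft³ → storage unit 2 (remaining 22 ft³)
38 ft³ → storage unit 3 (remaining 30 ft³)
Final storage units: [45,27,34,42] [78,27,23] [82,38] [80] [84].

5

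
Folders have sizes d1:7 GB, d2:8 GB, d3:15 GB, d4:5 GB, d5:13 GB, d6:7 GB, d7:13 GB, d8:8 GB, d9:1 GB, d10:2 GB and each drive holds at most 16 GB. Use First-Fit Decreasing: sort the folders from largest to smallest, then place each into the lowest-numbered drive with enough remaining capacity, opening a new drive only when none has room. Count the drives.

6

Sorted descending: 15, 13, 13, 8, 8, 7, 7, 5, 2, 1.
drive 1: place 15 GB, 1 GB left
drive 2: place 13 GB, 3 GB left
drive 3: place 13 GB, 3 GB left
drive 4: place 8 GB, 8 GB left
drive 4: place 8 GB, 0 GB left
drive 5: place 7 GB, 9 GB left
drive 5: place 7 GB, 2 GB left
drive 6: place 5 GB, 11 GB left
drive 2: place 2 GB, 1 GB left
drive 1: place 1 GB, 0 GB left
Final drives: [15,1] [13,2] [13] [8,8] [7,7] [5].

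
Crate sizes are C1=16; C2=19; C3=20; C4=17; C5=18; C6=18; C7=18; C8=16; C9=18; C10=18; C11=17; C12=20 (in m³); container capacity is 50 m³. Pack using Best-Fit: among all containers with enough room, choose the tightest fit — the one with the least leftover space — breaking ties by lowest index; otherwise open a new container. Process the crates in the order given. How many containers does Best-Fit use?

Put C1 (16 m³) in container 1; 34 m³ remain.
Put C2 (19 m³) in container 1; 15 m³ remain.
Put C3 (20 m³) in container 2; 30 m³ remain.
Put C4 (17 m³) in container 2; 13 m³ remain.
Put C5 (18 m³) in container 3; 32 m³ remain.
Put C6 (18 m³) in container 3; 14 m³ remain.
Put C7 (18 m³) in container 4; 32 m³ remain.
Put C8 (16 m³) in container 4; 16 m³ remain.
Put C9 (18 m³) in container 5; 32 m³ remain.
Put C10 (18 m³) in container 5; 14 m³ remain.
Put C11 (17 m³) in container 6; 33 m³ remain.
Put C12 (20 m³) in container 6; 13 m³ remain.
Final containers: [16,19] [20,17] [18,18] [18,16] [18,18] [17,20].

6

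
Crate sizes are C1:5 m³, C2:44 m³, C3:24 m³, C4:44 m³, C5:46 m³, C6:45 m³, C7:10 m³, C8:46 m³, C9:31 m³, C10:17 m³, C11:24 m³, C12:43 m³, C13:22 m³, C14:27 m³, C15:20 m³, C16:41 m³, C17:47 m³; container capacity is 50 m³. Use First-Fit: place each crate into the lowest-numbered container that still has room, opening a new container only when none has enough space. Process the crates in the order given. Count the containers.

12 containers

container 1: place C1 (5 m³), 45 m³ left
container 1: place C2 (44 m³), 1 m³ left
container 2: place C3 (24 m³), 26 m³ left
container 3: place C4 (44 m³), 6 m³ left
container 4: place C5 (46 m³), 4 m³ left
container 5: place C6 (45 m³), 5 m³ left
container 2: place C7 (10 m³), 16 m³ left
container 6: place C8 (46 m³), 4 m³ left
container 7: place C9 (31 m³), 19 m³ left
container 7: place C10 (17 m³), 2 m³ left
container 8: place C11 (24 m³), 26 m³ left
container 9: place C12 (43 m³), 7 m³ left
container 8: place C13 (22 m³), 4 m³ left
container 10: place C14 (27 m³), 23 m³ left
container 10: place C15 (20 m³), 3 m³ left
container 11: place C16 (41 m³), 9 m³ left
container 12: place C17 (47 m³), 3 m³ left
Final containers: [5,44] [24,10] [44] [46] [45] [46] [31,17] [24,22] [43] [27,20] [41] [47].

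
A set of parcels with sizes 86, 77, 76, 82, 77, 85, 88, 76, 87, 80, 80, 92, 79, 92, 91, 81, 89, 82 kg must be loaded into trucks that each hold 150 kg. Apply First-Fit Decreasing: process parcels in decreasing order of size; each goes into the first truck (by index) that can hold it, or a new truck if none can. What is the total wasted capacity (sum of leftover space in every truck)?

1200

Sorted descending: 92, 92, 91, 89, 88, 87, 86, 85, 82, 82, 81, 80, 80, 79, 77, 77, 76, 76.
92 kg → truck 1 (remaining 58 kg)
92 kg → truck 2 (remaining 58 kg)
91 kg → truck 3 (remaining 59 kg)
89 kg → truck 4 (remaining 61 kg)
88 kg → truck 5 (remaining 62 kg)
87 kg → truck 6 (remaining 63 kg)
86 kg → truck 7 (remaining 64 kg)
85 kg → truck 8 (remaining 65 kg)
82 kg → truck 9 (remaining 68 kg)
82 kg → truck 10 (remaining 68 kg)
81 kg → truck 11 (remaining 69 kg)
80 kg → truck 12 (remaining 70 kg)
80 kg → truck 13 (remaining 70 kg)
79 kg → truck 14 (remaining 71 kg)
77 kg → truck 15 (remaining 73 kg)
77 kg → truck 16 (remaining 73 kg)
76 kg → truck 17 (remaining 74 kg)
76 kg → truck 18 (remaining 74 kg)
18 trucks × 150 kg = 2700 kg; used 1500 kg; unused 1200 kg.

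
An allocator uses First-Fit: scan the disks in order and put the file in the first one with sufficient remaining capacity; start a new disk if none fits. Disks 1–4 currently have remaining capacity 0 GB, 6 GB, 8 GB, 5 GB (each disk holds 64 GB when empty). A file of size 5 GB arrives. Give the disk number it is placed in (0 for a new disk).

2

Disks with room: disk 2 (6 GB), disk 3 (8 GB), disk 4 (5 GB).
The first with room is disk 2.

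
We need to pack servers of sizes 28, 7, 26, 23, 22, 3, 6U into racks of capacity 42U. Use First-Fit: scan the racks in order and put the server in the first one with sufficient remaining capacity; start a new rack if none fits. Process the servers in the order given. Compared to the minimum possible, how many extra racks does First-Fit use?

0

First-Fit: [28,7,3] [26,6] [23] [22] → 4 racks.
4 servers exceed 21U (half the capacity), and no two of those can share a rack, so at least 4 racks are needed.
So 4 is already optimal.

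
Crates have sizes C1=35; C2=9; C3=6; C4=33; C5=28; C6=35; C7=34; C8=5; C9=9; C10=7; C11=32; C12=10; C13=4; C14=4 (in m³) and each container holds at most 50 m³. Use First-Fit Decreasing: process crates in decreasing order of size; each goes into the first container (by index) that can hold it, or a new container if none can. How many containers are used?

6

Sorted descending: 35, 35, 34, 33, 32, 28, 10, 9, 9, 7, 6, 5, 4, 4.
Put 35 m³ in container 1; 15 m³ remain.
Put 35 m³ in container 2; 15 m³ remain.
Put 34 m³ in container 3; 16 m³ remain.
Put 33 m³ in container 4; 17 m³ remain.
Put 32 m³ in container 5; 18 m³ remain.
Put 28 m³ in container 6; 22 m³ remain.
Put 10 m³ in container 1; 5 m³ remain.
Put 9 m³ in container 2; 6 m³ remain.
Put 9 m³ in container 3; 7 m³ remain.
Put 7 m³ in container 3; 0 m³ remain.
Put 6 m³ in container 2; 0 m³ remain.
Put 5 m³ in container 1; 0 m³ remain.
Put 4 m³ in container 4; 13 m³ remain.
Put 4 m³ in container 4; 9 m³ remain.
Final containers: [35,10,5] [35,9,6] [34,9,7] [33,4,4] [32] [28].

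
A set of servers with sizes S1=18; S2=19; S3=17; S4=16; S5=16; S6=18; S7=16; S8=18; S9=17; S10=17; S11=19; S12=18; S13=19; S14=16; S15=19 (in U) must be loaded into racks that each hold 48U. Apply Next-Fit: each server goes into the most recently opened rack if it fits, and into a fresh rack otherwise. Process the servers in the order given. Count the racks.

Put S1 (18U) in rack 1; 30U remain.
Put S2 (19U) in rack 1; 11U remain.
Put S3 (17U) in rack 2; 31U remain.
Put S4 (16U) in rack 2; 15U remain.
Put S5 (16U) in rack 3; 32U remain.
Put S6 (18U) in rack 3; 14U remain.
Put S7 (16U) in rack 4; 32U remain.
Put S8 (18U) in rack 4; 14U remain.
Put S9 (17U) in rack 5; 31U remain.
Put S10 (17U) in rack 5; 14U remain.
Put S11 (19U) in rack 6; 29U remain.
Put S12 (18U) in rack 6; 11U remain.
Put S13 (19U) in rack 7; 29U remain.
Put S14 (16U) in rack 7; 13U remain.
Put S15 (19U) in rack 8; 29U remain.
Final racks: [18,19] [17,16] [16,18] [16,18] [17,17] [19,18] [19,16] [19].

8 racks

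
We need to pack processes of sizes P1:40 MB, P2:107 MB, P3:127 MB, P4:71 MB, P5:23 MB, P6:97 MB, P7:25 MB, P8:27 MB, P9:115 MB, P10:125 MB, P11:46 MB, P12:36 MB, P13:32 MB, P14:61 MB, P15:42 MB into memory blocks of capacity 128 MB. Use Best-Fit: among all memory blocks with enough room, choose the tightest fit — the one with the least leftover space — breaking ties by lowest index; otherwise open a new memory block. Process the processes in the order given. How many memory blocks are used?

P1 (40 MB) → memory block 1 (remaining 88 MB)
P2 (107 MB) → memory block 2 (remaining 21 MB)
P3 (127 MB) → memory block 3 (remaining 1 MB)
P4 (71 MB) → memory block 1 (remaining 17 MB)
P5 (23 MB) → memory block 4 (remaining 105 MB)
P6 (97 MB) → memory block 4 (remaining 8 MB)
P7 (25 MB) → memory block 5 (remaining 103 MB)
P8 (27 MB) → memory block 5 (remaining 76 MB)
P9 (115 MB) → memory block 6 (remaining 13 MB)
P10 (125 MB) → memory block 7 (remaining 3 MB)
P11 (46 MB) → memory block 5 (remaining 30 MB)
P12 (36 MB) → memory block 8 (remaining 92 MB)
P13 (32 MB) → memory block 8 (remaining 60 MB)
P14 (61 MB) → memory block 9 (remaining 67 MB)
P15 (42 MB) → memory block 8 (remaining 18 MB)
Final memory blocks: [40,71] [107] [127] [23,97] [25,27,46] [115] [125] [36,32,42] [61].

9 memory blocks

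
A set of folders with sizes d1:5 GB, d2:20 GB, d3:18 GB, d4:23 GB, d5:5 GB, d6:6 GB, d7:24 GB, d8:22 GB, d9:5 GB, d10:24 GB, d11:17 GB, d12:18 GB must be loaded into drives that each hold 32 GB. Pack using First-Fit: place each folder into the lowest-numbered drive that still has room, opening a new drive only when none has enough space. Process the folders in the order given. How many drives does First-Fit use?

Put d1 (5 GB) in drive 1; 27 GB remain.
Put d2 (20 GB) in drive 1; 7 GB remain.
Put d3 (18 GB) in drive 2; 14 GB remain.
Put d4 (23 GB) in drive 3; 9 GB remain.
Put d5 (5 GB) in drive 1; 2 GB remain.
Put d6 (6 GB) in drive 2; 8 GB remain.
Put d7 (24 GB) in drive 4; 8 GB remain.
Put d8 (22 GB) in drive 5; 10 GB remain.
Put d9 (5 GB) in drive 2; 3 GB remain.
Put d10 (24 GB) in drive 6; 8 GB remain.
Put d11 (17 GB) in drive 7; 15 GB remain.
Put d12 (18 GB) in drive 8; 14 GB remain.
Final drives: [5,20,5] [18,6,5] [23] [24] [22] [24] [17] [18].

8 drives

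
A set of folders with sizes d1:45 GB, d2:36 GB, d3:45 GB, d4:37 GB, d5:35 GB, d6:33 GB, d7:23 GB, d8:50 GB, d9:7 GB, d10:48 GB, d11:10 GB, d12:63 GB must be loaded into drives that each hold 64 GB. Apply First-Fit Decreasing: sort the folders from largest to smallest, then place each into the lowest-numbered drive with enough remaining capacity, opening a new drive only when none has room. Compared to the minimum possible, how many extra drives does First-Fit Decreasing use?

First-Fit Decreasing: [63] [50,10] [48,7] [45] [45] [37,23] [36] [35] [33] → 9 drives.
9 folders exceed 32 GB (half the capacity), and no two of those can share a drive, so at least 9 drives are needed.
So 9 is already optimal.

0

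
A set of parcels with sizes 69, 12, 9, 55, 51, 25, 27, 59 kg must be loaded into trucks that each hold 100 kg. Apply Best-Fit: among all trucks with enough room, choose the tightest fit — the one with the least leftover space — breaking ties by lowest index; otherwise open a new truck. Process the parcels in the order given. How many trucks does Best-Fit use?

4

truck 1: place 69 kg, 31 kg left
truck 1: place 12 kg, 19 kg left
truck 1: place 9 kg, 10 kg left
truck 2: place 55 kg, 45 kg left
truck 3: place 51 kg, 49 kg left
truck 2: place 25 kg, 20 kg left
truck 3: place 27 kg, 22 kg left
truck 4: place 59 kg, 41 kg left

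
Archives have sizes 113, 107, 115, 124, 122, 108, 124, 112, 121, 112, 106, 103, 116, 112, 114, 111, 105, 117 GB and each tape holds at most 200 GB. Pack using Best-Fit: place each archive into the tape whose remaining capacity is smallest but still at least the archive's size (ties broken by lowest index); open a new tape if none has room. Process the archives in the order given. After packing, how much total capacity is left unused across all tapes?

tape 1: place 113 GB, 87 GB left
tape 2: place 107 GB, 93 GB left
tape 3: place 115 GB, 85 GB left
tape 4: place 124 GB, 76 GB left
tape 5: place 122 GB, 78 GB left
tape 6: place 108 GB, 92 GB left
tape 7: place 124 GB, 76 GB left
tape 8: place 112 GB, 88 GB left
tape 9: place 121 GB, 79 GB left
tape 10: place 112 GB, 88 GB left
tape 11: place 106 GB, 94 GB left
tape 12: place 103 GB, 97 GB left
tape 13: place 116 GB, 84 GB left
tape 14: place 112 GB, 88 GB left
tape 15: place 114 GB, 86 GB left
tape 16: place 111 GB, 89 GB left
tape 17: place 105 GB, 95 GB left
tape 18: place 117 GB, 83 GB left
18 tapes × 200 GB = 3600 GB; used 2042 GB; unused 1558 GB.

1558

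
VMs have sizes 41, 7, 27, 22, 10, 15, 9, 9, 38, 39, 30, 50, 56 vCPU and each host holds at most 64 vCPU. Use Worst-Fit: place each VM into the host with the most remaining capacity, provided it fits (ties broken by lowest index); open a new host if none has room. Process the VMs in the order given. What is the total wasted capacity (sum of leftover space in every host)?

95

41 vCPU → host 1 (remaining 23 vCPU)
7 vCPU → host 1 (remaining 16 vCPU)
27 vCPU → host 2 (remaining 37 vCPU)
22 vCPU → host 2 (remaining 15 vCPU)
10 vCPU → host 1 (remaining 6 vCPU)
15 vCPU → host 2 (remaining 0 vCPU)
9 vCPU → host 3 (remaining 55 vCPU)
9 vCPU → host 3 (remaining 46 vCPU)
38 vCPU → host 3 (remaining 8 vCPU)
39 vCPU → host 4 (remaining 25 vCPU)
30 vCPU → host 5 (remaining 34 vCPU)
50 vCPU → host 6 (remaining 14 vCPU)
56 vCPU → host 7 (remaining 8 vCPU)
7 hosts × 64 vCPU = 448 vCPU; used 353 vCPU; unused 95 vCPU.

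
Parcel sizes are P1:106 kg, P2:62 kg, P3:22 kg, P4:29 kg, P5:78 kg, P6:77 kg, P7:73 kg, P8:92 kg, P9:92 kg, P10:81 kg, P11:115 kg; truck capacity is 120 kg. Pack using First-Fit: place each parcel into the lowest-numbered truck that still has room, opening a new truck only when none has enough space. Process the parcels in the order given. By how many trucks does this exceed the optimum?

First-Fit: [106] [62,22,29] [78] [77] [73] [92] [92] [81] [115] → 9 trucks.
9 parcels exceed 60 kg (half the capacity), and no two of those can share a truck, so at least 9 trucks are needed.
So 9 is already optimal.

0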